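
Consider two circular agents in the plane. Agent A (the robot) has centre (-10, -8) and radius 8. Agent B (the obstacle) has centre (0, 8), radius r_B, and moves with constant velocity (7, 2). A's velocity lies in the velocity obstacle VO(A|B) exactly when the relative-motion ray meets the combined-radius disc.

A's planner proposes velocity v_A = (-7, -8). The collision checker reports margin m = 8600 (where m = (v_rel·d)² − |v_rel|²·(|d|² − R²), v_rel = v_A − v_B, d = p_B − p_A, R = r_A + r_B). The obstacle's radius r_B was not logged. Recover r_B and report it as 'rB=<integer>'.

m = 8600
d = (10, 16);  v_rel = (-14, -10),  |v_rel|² = 296
v_rel×d = (-14)·(16) − (-10)·(10) = -124
since m = R²·296 − (-124)²:  R² = (15376 + 8600) / 296 = 81
R = √81 = 9  ⇒  r_B = 9 − 8 = 1

rB=1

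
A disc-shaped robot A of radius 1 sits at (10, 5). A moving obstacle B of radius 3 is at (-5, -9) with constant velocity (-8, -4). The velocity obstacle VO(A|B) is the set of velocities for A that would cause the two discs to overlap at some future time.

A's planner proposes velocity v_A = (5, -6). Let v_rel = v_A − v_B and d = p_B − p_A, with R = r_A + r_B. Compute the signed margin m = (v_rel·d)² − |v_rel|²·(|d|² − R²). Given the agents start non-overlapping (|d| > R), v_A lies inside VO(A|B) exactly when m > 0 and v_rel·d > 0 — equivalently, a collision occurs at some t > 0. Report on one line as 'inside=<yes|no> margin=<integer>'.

d = (-15, -14),  |d|² = 421;  R = 1+3 = 4,  c = 421−4² = 405
v_rel = (13, -2),  |v_rel|² = 173;  v_rel·d = (13)·(-15) + (-2)·(-14) = -167
173·t² + 334·t + 405 = 0  ⇒  m = (-167)² − 173·405 = -42176
m = -42176 < 0,  v_rel·d = -167 < 0  ⇒  outside

inside=no margin=-42176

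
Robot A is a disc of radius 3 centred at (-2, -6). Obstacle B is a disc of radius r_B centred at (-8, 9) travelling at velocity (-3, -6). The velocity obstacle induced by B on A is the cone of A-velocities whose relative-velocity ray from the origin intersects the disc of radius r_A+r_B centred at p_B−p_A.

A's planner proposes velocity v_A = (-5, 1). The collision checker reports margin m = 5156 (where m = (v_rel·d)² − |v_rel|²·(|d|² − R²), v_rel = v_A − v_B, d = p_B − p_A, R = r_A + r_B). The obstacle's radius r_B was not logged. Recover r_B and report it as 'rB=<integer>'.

m = 5156
d = (-6, 15);  v_rel = (-2, 7),  |v_rel|² = 53
v_rel×d = (-2)·(15) − (7)·(-6) = 12
since m = R²·53 − 12²:  R² = (144 + 5156) / 53 = 100
R = √100 = 10  ⇒  r_B = 10 − 3 = 7

rB=7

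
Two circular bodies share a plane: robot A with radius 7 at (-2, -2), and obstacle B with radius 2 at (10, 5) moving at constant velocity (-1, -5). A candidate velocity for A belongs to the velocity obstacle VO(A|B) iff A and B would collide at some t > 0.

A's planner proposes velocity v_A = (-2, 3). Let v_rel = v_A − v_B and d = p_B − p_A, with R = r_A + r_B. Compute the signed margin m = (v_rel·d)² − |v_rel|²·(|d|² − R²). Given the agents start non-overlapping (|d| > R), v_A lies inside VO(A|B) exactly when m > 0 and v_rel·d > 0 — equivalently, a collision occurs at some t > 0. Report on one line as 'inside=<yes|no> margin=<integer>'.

d = (12, 7),  |d|² = 193;  R = 7+2 = 9,  c = 193−9² = 112
v_rel = (-1, 8),  |v_rel|² = 65;  v_rel·d = (-1)·(12) + (8)·(7) = 44
65·t² − 88·t + 112 = 0  ⇒  m = 44² − 65·112 = -5344
m = -5344 < 0,  v_rel·d = 44 > 0  ⇒  outside

inside=no margin=-5344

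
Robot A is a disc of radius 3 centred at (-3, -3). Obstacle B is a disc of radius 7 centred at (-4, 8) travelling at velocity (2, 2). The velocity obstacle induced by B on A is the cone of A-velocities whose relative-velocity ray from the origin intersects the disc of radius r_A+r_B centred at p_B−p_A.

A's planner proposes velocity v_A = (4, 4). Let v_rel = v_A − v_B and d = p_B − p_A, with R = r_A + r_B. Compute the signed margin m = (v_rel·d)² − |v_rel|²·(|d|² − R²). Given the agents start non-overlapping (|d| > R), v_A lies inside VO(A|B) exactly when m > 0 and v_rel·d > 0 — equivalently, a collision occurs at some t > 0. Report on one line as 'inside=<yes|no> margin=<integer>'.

d = (-1, 11),  |d|² = 122;  R = 3+7 = 10,  c = 122−10² = 22
v_rel = (2, 2),  |v_rel|² = 8;  v_rel·d = (2)·(-1) + (2)·(11) = 20
8·t² − 40·t + 22 = 0  ⇒  m = 20² − 8·22 = 224
m = 224 > 0,  v_rel·d = 20 > 0  ⇒  inside

inside=yes margin=224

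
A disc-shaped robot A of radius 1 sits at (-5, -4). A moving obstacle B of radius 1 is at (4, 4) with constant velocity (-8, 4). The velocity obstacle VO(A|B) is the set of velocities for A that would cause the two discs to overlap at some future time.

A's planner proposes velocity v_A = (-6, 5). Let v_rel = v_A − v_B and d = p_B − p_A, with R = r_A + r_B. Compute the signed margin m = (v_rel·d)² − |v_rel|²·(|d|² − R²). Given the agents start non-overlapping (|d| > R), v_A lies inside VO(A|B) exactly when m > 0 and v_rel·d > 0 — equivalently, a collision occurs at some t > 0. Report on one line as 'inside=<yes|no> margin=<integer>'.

d = (9, 8),  |d|² = 145;  R = 1+1 = 2,  c = 145−2² = 141
v_rel = (2, 1),  |v_rel|² = 5;  v_rel·d = (2)·(9) + (1)·(8) = 26
5·t² − 52·t + 141 = 0  ⇒  m = 26² − 5·141 = -29
m = -29 < 0,  v_rel·d = 26 > 0  ⇒  outside

inside=no margin=-29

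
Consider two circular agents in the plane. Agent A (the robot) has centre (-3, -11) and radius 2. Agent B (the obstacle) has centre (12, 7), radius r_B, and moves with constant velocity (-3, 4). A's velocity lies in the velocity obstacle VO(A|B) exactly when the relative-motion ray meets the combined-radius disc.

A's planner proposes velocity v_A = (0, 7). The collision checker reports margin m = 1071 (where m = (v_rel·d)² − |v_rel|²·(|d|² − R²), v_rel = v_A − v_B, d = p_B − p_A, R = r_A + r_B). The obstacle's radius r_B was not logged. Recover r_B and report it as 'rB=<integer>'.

m = 1071
d = (15, 18);  v_rel = (3, 3),  |v_rel|² = 18
v_rel×d = (3)·(18) − (3)·(15) = 9
since m = R²·18 − 9²:  R² = (81 + 1071) / 18 = 64
R = √64 = 8  ⇒  r_B = 8 − 2 = 6

rB=6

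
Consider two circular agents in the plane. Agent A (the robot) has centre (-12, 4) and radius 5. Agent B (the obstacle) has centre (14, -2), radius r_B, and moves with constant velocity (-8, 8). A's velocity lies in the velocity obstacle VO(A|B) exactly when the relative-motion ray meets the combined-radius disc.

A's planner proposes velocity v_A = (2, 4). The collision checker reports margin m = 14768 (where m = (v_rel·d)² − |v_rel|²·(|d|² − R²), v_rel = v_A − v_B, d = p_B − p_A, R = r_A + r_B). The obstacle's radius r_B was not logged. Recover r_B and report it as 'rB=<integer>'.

m = 14768
d = (26, -6);  v_rel = (10, -4),  |v_rel|² = 116
v_rel×d = (10)·(-6) − (-4)·(26) = 44
since m = R²·116 − 44²:  R² = (1936 + 14768) / 116 = 144
R = √144 = 12  ⇒  r_B = 12 − 5 = 7

rB=7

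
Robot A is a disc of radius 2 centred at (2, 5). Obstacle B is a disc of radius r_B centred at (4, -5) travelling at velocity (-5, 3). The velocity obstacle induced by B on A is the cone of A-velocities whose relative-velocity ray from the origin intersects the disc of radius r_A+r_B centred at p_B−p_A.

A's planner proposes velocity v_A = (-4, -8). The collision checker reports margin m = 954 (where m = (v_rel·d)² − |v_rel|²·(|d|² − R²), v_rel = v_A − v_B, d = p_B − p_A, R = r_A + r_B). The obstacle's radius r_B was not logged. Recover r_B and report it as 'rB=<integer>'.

m = 954
d = (2, -10);  v_rel = (1, -11),  |v_rel|² = 122
v_rel×d = (1)·(-10) − (-11)·(2) = 12
since m = R²·122 − 12²:  R² = (144 + 954) / 122 = 9
R = √9 = 3  ⇒  r_B = 3 − 2 = 1

rB=1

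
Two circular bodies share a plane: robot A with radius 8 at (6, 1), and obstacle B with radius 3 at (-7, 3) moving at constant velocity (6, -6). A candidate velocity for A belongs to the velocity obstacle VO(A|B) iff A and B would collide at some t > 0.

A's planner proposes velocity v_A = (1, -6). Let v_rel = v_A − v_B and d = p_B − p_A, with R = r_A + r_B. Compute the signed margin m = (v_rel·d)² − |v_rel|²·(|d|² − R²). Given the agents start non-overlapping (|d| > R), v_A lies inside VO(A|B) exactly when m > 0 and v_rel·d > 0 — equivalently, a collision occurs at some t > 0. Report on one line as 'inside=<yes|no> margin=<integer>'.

d = (-13, 2),  |d|² = 173;  R = 8+3 = 11,  c = 173−11² = 52
v_rel = (-5, 0),  |v_rel|² = 25;  v_rel·d = (-5)·(-13) + (0)·(2) = 65
25·t² − 130·t + 52 = 0  ⇒  m = 65² − 25·52 = 2925
m = 2925 > 0,  v_rel·d = 65 > 0  ⇒  inside

inside=yes margin=2925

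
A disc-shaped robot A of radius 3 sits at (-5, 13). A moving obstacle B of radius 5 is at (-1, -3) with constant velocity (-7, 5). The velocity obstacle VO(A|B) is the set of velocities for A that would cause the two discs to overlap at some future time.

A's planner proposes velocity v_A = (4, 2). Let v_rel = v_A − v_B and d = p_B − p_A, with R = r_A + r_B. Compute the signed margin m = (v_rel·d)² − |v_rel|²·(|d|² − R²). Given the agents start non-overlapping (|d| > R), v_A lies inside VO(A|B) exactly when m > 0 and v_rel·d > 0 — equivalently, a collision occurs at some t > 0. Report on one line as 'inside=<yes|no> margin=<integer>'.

d = (4, -16),  |d|² = 272;  R = 3+5 = 8,  c = 272−8² = 208
v_rel = (11, -3),  |v_rel|² = 130;  v_rel·d = (11)·(4) + (-3)·(-16) = 92
130·t² − 184·t + 208 = 0  ⇒  m = 92² − 130·208 = -18576
m = -18576 < 0,  v_rel·d = 92 > 0  ⇒  outside

inside=no margin=-18576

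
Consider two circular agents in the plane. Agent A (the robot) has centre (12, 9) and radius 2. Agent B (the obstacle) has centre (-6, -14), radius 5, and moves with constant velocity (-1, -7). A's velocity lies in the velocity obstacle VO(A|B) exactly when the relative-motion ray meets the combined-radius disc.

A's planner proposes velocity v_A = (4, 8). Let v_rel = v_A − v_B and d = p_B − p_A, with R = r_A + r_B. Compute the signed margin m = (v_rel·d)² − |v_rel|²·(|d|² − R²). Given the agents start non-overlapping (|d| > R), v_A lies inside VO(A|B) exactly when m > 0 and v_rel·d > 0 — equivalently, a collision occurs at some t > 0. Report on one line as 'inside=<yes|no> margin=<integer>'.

d = (-18, -23),  |d|² = 853;  R = 2+5 = 7,  c = 853−7² = 804
v_rel = (5, 15),  |v_rel|² = 250;  v_rel·d = (5)·(-18) + (15)·(-23) = -435
250·t² + 870·t + 804 = 0  ⇒  m = (-435)² − 250·804 = -11775
m = -11775 < 0,  v_rel·d = -435 < 0  ⇒  outside

inside=no margin=-11775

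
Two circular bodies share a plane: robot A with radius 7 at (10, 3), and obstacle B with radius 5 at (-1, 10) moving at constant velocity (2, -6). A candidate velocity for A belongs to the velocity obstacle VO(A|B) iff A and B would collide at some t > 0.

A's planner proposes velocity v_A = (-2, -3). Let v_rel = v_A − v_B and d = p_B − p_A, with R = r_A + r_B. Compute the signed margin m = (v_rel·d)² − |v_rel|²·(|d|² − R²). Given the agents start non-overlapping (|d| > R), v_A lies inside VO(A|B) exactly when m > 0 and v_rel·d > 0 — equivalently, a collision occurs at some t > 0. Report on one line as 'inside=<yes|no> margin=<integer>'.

d = (-11, 7),  |d|² = 170;  R = 7+5 = 12,  c = 170−12² = 26
v_rel = (-4, 3),  |v_rel|² = 25;  v_rel·d = (-4)·(-11) + (3)·(7) = 65
25·t² − 130·t + 26 = 0  ⇒  m = 65² − 25·26 = 3575
m = 3575 > 0,  v_rel·d = 65 > 0  ⇒  inside

inside=yes margin=3575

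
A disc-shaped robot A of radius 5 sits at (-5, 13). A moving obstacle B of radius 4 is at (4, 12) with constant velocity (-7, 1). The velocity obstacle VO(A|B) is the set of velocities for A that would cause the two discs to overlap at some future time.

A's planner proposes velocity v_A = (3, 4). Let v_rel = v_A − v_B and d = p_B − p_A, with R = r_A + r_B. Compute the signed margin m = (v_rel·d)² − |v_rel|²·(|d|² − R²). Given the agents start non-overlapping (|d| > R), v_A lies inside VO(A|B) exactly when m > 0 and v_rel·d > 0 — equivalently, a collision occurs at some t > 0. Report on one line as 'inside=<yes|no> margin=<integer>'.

d = (9, -1),  |d|² = 82;  R = 5+4 = 9,  c = 82−9² = 1
v_rel = (10, 3),  |v_rel|² = 109;  v_rel·d = (10)·(9) + (3)·(-1) = 87
109·t² − 174·t + 1 = 0  ⇒  m = 87² − 109·1 = 7460
m = 7460 > 0,  v_rel·d = 87 > 0  ⇒  inside

inside=yes margin=7460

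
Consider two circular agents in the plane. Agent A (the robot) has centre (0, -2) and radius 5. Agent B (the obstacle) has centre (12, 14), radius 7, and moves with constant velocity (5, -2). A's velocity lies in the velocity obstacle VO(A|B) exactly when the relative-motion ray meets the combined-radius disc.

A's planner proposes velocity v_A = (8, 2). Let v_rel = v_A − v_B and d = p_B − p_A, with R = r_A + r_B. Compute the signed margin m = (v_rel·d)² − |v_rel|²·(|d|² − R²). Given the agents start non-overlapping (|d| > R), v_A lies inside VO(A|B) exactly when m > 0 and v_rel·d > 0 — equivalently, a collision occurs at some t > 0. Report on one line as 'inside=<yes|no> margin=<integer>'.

d = (12, 16),  |d|² = 400;  R = 5+7 = 12,  c = 400−12² = 256
v_rel = (3, 4),  |v_rel|² = 25;  v_rel·d = (3)·(12) + (4)·(16) = 100
25·t² − 200·t + 256 = 0  ⇒  m = 100² − 25·256 = 3600
m = 3600 > 0,  v_rel·d = 100 > 0  ⇒  inside

inside=yes margin=3600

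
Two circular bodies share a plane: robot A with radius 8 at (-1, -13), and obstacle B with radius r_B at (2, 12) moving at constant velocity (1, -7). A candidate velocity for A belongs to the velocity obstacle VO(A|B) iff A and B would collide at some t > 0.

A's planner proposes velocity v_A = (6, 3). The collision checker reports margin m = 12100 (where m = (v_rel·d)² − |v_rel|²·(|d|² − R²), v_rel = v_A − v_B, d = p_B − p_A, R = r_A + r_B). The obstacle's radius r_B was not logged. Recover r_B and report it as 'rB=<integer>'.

m = 12100
d = (3, 25);  v_rel = (5, 10),  |v_rel|² = 125
v_rel×d = (5)·(25) − (10)·(3) = 95
since m = R²·125 − 95²:  R² = (9025 + 12100) / 125 = 169
R = √169 = 13  ⇒  r_B = 13 − 8 = 5

rB=5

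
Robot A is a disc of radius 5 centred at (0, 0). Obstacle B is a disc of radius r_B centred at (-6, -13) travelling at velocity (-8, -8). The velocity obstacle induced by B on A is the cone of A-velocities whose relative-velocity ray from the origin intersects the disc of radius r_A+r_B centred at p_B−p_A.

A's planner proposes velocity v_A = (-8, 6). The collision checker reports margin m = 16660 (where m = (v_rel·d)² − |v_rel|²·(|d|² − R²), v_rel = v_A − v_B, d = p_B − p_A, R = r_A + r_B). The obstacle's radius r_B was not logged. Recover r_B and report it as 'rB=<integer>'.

m = 16660
d = (-6, -13);  v_rel = (0, 14),  |v_rel|² = 196
v_rel×d = (0)·(-13) − (14)·(-6) = 84
since m = R²·196 − 84²:  R² = (7056 + 16660) / 196 = 121
R = √121 = 11  ⇒  r_B = 11 − 5 = 6

rB=6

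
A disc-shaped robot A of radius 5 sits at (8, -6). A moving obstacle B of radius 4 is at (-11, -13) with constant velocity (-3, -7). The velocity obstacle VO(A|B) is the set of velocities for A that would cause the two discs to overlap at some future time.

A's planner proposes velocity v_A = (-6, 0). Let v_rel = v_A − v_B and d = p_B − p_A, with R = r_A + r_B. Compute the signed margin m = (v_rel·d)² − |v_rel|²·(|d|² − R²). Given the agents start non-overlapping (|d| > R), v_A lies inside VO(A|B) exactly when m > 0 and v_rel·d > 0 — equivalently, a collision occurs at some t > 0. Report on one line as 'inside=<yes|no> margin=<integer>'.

d = (-19, -7),  |d|² = 410;  R = 5+4 = 9,  c = 410−9² = 329
v_rel = (-3, 7),  |v_rel|² = 58;  v_rel·d = (-3)·(-19) + (7)·(-7) = 8
58·t² − 16·t + 329 = 0  ⇒  m = 8² − 58·329 = -19018
m = -19018 < 0,  v_rel·d = 8 > 0  ⇒  outside

inside=no margin=-19018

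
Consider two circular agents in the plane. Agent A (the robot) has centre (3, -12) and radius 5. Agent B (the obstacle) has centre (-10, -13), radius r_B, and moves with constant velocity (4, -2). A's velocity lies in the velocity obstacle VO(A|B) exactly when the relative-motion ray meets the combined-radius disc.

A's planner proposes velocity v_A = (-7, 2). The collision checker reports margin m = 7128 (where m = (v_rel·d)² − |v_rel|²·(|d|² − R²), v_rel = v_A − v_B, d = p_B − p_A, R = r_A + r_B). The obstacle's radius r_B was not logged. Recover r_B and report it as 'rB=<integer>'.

m = 7128
d = (-13, -1);  v_rel = (-11, 4),  |v_rel|² = 137
v_rel×d = (-11)·(-1) − (4)·(-13) = 63
since m = R²·137 − 63²:  R² = (3969 + 7128) / 137 = 81
R = √81 = 9  ⇒  r_B = 9 − 5 = 4

rB=4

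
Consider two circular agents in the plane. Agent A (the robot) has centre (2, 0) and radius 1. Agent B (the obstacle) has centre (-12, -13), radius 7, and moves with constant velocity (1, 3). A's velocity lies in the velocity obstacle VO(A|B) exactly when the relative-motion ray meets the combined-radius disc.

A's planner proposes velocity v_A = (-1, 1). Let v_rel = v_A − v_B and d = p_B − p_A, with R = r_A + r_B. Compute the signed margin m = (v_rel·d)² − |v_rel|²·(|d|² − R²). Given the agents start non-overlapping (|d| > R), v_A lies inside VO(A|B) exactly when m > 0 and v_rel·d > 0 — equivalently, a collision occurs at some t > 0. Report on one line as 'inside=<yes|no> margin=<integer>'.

d = (-14, -13),  |d|² = 365;  R = 1+7 = 8,  c = 365−8² = 301
v_rel = (-2, -2),  |v_rel|² = 8;  v_rel·d = (-2)·(-14) + (-2)·(-13) = 54
8·t² − 108·t + 301 = 0  ⇒  m = 54² − 8·301 = 508
m = 508 > 0,  v_rel·d = 54 > 0  ⇒  inside

inside=yes margin=508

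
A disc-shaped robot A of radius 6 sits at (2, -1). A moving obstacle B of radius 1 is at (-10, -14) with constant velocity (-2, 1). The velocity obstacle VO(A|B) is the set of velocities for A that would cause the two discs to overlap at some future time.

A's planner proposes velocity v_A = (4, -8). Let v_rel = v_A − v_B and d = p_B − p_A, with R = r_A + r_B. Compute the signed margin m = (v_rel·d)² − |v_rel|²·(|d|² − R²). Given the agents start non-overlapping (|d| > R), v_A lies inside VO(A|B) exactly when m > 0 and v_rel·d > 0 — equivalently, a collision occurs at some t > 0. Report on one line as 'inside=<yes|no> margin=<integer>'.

d = (-12, -13),  |d|² = 313;  R = 6+1 = 7,  c = 313−7² = 264
v_rel = (6, -9),  |v_rel|² = 117;  v_rel·d = (6)·(-12) + (-9)·(-13) = 45
117·t² − 90·t + 264 = 0  ⇒  m = 45² − 117·264 = -28863
m = -28863 < 0,  v_rel·d = 45 > 0  ⇒  outside

inside=no margin=-28863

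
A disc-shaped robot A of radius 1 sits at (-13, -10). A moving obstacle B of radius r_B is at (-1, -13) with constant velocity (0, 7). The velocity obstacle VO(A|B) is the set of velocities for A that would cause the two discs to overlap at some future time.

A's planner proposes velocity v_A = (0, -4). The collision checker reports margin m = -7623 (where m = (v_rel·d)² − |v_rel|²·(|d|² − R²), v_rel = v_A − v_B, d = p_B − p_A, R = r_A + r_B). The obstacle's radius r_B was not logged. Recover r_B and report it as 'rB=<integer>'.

m = -7623
d = (12, -3);  v_rel = (0, -11),  |v_rel|² = 121
v_rel×d = (0)·(-3) − (-11)·(12) = 132
since m = R²·121 − 132²:  R² = (17424 + -7623) / 121 = 81
R = √81 = 9  ⇒  r_B = 9 − 1 = 8

rB=8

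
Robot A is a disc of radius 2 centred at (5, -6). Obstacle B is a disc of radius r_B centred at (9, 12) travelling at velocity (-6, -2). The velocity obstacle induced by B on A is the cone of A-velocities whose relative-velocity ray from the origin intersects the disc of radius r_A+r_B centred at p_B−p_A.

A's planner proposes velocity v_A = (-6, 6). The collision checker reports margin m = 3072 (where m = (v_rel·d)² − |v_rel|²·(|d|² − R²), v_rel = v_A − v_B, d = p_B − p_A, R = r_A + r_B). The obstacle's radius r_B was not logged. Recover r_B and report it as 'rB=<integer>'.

m = 3072
d = (4, 18);  v_rel = (0, 8),  |v_rel|² = 64
v_rel×d = (0)·(18) − (8)·(4) = -32
since m = R²·64 − (-32)²:  R² = (1024 + 3072) / 64 = 64
R = √64 = 8  ⇒  r_B = 8 − 2 = 6

rB=6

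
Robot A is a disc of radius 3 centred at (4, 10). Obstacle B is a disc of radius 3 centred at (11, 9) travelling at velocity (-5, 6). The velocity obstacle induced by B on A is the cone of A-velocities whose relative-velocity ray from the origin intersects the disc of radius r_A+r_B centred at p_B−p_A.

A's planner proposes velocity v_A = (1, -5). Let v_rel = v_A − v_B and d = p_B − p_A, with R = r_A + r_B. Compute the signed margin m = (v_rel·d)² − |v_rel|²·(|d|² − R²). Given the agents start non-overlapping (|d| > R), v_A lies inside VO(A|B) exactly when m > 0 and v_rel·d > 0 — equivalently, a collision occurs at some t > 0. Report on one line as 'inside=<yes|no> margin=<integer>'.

d = (7, -1),  |d|² = 50;  R = 3+3 = 6,  c = 50−6² = 14
v_rel = (6, -11),  |v_rel|² = 157;  v_rel·d = (6)·(7) + (-11)·(-1) = 53
157·t² − 106·t + 14 = 0  ⇒  m = 53² − 157·14 = 611
m = 611 > 0,  v_rel·d = 53 > 0  ⇒  inside

inside=yes margin=611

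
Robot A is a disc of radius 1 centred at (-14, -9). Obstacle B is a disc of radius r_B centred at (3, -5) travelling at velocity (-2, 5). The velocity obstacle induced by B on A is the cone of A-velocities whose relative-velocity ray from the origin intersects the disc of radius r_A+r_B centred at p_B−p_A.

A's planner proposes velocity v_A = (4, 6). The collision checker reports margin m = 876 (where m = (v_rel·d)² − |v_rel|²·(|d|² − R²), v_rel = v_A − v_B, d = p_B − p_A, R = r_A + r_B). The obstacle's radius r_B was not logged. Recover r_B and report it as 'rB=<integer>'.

m = 876
d = (17, 4);  v_rel = (6, 1),  |v_rel|² = 37
v_rel×d = (6)·(4) − (1)·(17) = 7
since m = R²·37 − 7²:  R² = (49 + 876) / 37 = 25
R = √25 = 5  ⇒  r_B = 5 − 1 = 4

rB=4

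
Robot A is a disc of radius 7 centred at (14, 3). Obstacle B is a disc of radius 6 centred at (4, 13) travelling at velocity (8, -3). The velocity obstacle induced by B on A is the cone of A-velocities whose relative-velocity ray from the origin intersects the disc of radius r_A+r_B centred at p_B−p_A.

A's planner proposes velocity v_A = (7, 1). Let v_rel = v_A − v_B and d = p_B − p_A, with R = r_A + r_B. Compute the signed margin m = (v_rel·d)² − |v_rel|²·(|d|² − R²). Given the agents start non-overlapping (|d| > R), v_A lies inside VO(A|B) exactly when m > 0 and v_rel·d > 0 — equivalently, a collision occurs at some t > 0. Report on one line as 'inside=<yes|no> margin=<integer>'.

d = (-10, 10),  |d|² = 200;  R = 7+6 = 13,  c = 200−13² = 31
v_rel = (-1, 4),  |v_rel|² = 17;  v_rel·d = (-1)·(-10) + (4)·(10) = 50
17·t² − 100·t + 31 = 0  ⇒  m = 50² − 17·31 = 1973
m = 1973 > 0,  v_rel·d = 50 > 0  ⇒  inside

inside=yes margin=1973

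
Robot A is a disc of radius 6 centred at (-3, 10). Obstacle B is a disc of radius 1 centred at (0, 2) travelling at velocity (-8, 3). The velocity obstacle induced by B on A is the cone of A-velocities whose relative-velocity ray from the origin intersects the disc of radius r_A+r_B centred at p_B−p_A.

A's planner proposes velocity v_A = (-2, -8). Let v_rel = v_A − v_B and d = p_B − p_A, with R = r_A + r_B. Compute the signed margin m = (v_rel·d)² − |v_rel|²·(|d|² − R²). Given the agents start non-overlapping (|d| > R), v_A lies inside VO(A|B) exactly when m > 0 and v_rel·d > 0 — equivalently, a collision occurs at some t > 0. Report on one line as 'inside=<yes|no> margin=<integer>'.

d = (3, -8),  |d|² = 73;  R = 6+1 = 7,  c = 73−7² = 24
v_rel = (6, -11),  |v_rel|² = 157;  v_rel·d = (6)·(3) + (-11)·(-8) = 106
157·t² − 212·t + 24 = 0  ⇒  m = 106² − 157·24 = 7468
m = 7468 > 0,  v_rel·d = 106 > 0  ⇒  inside

inside=yes margin=7468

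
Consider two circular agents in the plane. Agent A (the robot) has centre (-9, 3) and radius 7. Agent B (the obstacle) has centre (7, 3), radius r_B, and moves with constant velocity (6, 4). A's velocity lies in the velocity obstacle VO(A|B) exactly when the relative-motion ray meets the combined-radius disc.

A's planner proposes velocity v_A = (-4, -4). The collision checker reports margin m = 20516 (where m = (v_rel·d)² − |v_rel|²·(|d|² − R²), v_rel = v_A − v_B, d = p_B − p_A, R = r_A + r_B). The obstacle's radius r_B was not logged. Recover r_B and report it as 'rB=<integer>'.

m = 20516
d = (16, 0);  v_rel = (-10, -8),  |v_rel|² = 164
v_rel×d = (-10)·(0) − (-8)·(16) = 128
since m = R²·164 − 128²:  R² = (16384 + 20516) / 164 = 225
R = √225 = 15  ⇒  r_B = 15 − 7 = 8

rB=8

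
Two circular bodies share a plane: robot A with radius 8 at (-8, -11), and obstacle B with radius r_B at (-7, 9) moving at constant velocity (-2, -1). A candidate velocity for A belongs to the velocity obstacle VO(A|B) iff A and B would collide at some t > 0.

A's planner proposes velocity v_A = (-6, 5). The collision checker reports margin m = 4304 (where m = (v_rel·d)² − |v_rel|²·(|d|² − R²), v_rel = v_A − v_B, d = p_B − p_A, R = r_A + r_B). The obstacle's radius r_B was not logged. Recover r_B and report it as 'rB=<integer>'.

m = 4304
d = (1, 20);  v_rel = (-4, 6),  |v_rel|² = 52
v_rel×d = (-4)·(20) − (6)·(1) = -86
since m = R²·52 − (-86)²:  R² = (7396 + 4304) / 52 = 225
R = √225 = 15  ⇒  r_B = 15 − 8 = 7

rB=7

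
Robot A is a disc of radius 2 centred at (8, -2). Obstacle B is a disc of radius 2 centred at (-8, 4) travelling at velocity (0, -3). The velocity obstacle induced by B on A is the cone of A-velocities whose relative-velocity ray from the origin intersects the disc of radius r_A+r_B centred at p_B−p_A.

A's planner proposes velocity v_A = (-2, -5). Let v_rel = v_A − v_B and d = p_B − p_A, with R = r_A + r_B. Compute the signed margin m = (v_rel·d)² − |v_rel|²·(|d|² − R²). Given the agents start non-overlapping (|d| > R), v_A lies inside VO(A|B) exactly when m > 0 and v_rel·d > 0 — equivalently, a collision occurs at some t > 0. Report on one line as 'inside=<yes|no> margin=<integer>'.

d = (-16, 6),  |d|² = 292;  R = 2+2 = 4,  c = 292−4² = 276
v_rel = (-2, -2),  |v_rel|² = 8;  v_rel·d = (-2)·(-16) + (-2)·(6) = 20
8·t² − 40·t + 276 = 0  ⇒  m = 20² − 8·276 = -1808
m = -1808 < 0,  v_rel·d = 20 > 0  ⇒  outside

inside=no margin=-1808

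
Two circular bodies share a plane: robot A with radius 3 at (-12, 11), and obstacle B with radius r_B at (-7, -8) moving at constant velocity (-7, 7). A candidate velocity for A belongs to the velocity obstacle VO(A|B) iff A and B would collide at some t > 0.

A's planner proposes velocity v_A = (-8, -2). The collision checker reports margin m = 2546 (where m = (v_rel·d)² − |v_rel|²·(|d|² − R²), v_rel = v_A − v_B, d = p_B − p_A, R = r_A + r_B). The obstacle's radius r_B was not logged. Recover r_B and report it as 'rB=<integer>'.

m = 2546
d = (5, -19);  v_rel = (-1, -9),  |v_rel|² = 82
v_rel×d = (-1)·(-19) − (-9)·(5) = 64
since m = R²·82 − 64²:  R² = (4096 + 2546) / 82 = 81
R = √81 = 9  ⇒  r_B = 9 − 3 = 6

rB=6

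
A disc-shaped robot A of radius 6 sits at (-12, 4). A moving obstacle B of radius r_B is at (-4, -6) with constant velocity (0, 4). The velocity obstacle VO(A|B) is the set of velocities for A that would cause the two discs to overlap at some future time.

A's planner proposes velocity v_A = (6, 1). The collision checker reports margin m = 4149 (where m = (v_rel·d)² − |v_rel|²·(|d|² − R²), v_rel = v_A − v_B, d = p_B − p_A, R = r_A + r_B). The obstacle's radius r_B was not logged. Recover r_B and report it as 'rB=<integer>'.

m = 4149
d = (8, -10);  v_rel = (6, -3),  |v_rel|² = 45
v_rel×d = (6)·(-10) − (-3)·(8) = -36
since m = R²·45 − (-36)²:  R² = (1296 + 4149) / 45 = 121
R = √121 = 11  ⇒  r_B = 11 − 6 = 5

rB=5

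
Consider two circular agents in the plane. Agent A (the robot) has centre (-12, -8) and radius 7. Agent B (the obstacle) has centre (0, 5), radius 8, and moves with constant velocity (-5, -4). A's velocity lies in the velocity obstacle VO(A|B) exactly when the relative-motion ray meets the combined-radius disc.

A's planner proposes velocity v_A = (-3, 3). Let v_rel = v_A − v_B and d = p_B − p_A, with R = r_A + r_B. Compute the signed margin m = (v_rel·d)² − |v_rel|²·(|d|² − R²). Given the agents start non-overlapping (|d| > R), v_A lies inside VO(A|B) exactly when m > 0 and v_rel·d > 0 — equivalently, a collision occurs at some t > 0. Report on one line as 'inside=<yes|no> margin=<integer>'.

d = (12, 13),  |d|² = 313;  R = 7+8 = 15,  c = 313−15² = 88
v_rel = (2, 7),  |v_rel|² = 53;  v_rel·d = (2)·(12) + (7)·(13) = 115
53·t² − 230·t + 88 = 0  ⇒  m = 115² − 53·88 = 8561
m = 8561 > 0,  v_rel·d = 115 > 0  ⇒  inside

inside=yes margin=8561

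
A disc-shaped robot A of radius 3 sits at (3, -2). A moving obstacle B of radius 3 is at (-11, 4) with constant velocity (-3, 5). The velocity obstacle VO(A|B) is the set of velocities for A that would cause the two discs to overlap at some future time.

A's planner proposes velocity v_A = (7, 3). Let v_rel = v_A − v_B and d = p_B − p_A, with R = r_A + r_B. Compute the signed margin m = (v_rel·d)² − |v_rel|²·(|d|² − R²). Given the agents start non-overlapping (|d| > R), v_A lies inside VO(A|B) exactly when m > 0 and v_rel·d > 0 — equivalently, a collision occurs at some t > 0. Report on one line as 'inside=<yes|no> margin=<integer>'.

d = (-14, 6),  |d|² = 232;  R = 3+3 = 6,  c = 232−6² = 196
v_rel = (10, -2),  |v_rel|² = 104;  v_rel·d = (10)·(-14) + (-2)·(6) = -152
104·t² + 304·t + 196 = 0  ⇒  m = (-152)² − 104·196 = 2720
m = 2720 > 0,  v_rel·d = -152 < 0  ⇒  outside

inside=no margin=2720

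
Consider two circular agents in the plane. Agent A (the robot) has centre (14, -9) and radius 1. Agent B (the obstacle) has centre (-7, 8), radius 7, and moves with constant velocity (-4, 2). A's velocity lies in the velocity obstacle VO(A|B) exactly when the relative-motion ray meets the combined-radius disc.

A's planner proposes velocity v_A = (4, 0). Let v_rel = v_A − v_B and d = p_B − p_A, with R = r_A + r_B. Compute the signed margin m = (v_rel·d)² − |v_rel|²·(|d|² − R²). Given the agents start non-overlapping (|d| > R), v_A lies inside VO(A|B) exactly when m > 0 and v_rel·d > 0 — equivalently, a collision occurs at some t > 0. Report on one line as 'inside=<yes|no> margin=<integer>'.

d = (-21, 17),  |d|² = 730;  R = 1+7 = 8,  c = 730−8² = 666
v_rel = (8, -2),  |v_rel|² = 68;  v_rel·d = (8)·(-21) + (-2)·(17) = -202
68·t² + 404·t + 666 = 0  ⇒  m = (-202)² − 68·666 = -4484
m = -4484 < 0,  v_rel·d = -202 < 0  ⇒  outside

inside=no margin=-4484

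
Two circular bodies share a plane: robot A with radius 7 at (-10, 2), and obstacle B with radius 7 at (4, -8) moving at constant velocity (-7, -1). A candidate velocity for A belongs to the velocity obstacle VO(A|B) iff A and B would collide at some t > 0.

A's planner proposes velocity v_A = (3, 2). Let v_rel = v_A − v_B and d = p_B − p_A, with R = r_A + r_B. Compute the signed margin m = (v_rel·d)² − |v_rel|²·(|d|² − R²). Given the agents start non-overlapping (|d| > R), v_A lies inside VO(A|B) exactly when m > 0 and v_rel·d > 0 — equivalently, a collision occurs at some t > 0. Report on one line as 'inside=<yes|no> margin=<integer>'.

d = (14, -10),  |d|² = 296;  R = 7+7 = 14,  c = 296−14² = 100
v_rel = (10, 3),  |v_rel|² = 109;  v_rel·d = (10)·(14) + (3)·(-10) = 110
109·t² − 220·t + 100 = 0  ⇒  m = 110² − 109·100 = 1200
m = 1200 > 0,  v_rel·d = 110 > 0  ⇒  inside

inside=yes margin=1200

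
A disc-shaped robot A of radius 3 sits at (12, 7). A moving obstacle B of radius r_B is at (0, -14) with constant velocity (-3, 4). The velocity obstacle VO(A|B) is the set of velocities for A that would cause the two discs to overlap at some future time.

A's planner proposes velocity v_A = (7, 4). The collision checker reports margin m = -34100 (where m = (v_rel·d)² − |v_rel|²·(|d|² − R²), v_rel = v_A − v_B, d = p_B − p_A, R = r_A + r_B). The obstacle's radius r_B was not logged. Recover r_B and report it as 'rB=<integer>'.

m = -34100
d = (-12, -21);  v_rel = (10, 0),  |v_rel|² = 100
v_rel×d = (10)·(-21) − (0)·(-12) = -210
since m = R²·100 − (-210)²:  R² = (44100 + -34100) / 100 = 100
R = √100 = 10  ⇒  r_B = 10 − 3 = 7

rB=7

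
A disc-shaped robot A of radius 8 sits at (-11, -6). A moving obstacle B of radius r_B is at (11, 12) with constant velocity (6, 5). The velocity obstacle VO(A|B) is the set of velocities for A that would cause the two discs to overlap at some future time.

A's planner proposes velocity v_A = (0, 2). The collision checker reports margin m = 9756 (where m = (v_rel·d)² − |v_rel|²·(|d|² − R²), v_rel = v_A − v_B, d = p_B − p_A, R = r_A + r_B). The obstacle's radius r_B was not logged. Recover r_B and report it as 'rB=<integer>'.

m = 9756
d = (22, 18);  v_rel = (-6, -3),  |v_rel|² = 45
v_rel×d = (-6)·(18) − (-3)·(22) = -42
since m = R²·45 − (-42)²:  R² = (1764 + 9756) / 45 = 256
R = √256 = 16  ⇒  r_B = 16 − 8 = 8

rB=8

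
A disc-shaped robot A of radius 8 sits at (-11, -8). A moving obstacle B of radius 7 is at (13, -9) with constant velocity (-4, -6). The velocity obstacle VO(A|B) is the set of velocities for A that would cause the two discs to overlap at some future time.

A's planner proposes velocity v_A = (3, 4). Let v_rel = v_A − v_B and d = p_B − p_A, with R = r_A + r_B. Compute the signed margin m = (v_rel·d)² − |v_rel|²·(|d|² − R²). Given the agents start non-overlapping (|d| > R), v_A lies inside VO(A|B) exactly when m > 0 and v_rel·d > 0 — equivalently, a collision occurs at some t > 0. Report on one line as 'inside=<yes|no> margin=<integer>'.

d = (24, -1),  |d|² = 577;  R = 8+7 = 15,  c = 577−15² = 352
v_rel = (7, 10),  |v_rel|² = 149;  v_rel·d = (7)·(24) + (10)·(-1) = 158
149·t² − 316·t + 352 = 0  ⇒  m = 158² − 149·352 = -27484
m = -27484 < 0,  v_rel·d = 158 > 0  ⇒  outside

inside=no margin=-27484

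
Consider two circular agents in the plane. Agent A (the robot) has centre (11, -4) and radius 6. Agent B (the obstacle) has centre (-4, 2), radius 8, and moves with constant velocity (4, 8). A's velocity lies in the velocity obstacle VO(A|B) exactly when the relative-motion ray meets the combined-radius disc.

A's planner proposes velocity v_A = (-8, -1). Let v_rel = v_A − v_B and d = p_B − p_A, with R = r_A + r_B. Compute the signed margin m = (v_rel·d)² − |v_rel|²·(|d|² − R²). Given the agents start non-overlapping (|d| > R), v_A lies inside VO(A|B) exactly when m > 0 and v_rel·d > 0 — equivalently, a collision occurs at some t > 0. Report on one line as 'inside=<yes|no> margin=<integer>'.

d = (-15, 6),  |d|² = 261;  R = 6+8 = 14,  c = 261−14² = 65
v_rel = (-12, -9),  |v_rel|² = 225;  v_rel·d = (-12)·(-15) + (-9)·(6) = 126
225·t² − 252·t + 65 = 0  ⇒  m = 126² − 225·65 = 1251
m = 1251 > 0,  v_rel·d = 126 > 0  ⇒  inside

inside=yes margin=1251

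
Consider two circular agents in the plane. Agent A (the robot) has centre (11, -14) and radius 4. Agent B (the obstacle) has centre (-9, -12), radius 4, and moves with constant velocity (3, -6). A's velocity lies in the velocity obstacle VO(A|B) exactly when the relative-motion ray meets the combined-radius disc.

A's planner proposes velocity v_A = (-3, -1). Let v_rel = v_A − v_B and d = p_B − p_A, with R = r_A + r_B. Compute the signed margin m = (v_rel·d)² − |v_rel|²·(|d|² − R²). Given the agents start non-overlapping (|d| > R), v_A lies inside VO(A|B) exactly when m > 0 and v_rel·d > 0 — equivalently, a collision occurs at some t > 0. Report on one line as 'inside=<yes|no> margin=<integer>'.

d = (-20, 2),  |d|² = 404;  R = 4+4 = 8,  c = 404−8² = 340
v_rel = (-6, 5),  |v_rel|² = 61;  v_rel·d = (-6)·(-20) + (5)·(2) = 130
61·t² − 260·t + 340 = 0  ⇒  m = 130² − 61·340 = -3840
m = -3840 < 0,  v_rel·d = 130 > 0  ⇒  outside

inside=no margin=-3840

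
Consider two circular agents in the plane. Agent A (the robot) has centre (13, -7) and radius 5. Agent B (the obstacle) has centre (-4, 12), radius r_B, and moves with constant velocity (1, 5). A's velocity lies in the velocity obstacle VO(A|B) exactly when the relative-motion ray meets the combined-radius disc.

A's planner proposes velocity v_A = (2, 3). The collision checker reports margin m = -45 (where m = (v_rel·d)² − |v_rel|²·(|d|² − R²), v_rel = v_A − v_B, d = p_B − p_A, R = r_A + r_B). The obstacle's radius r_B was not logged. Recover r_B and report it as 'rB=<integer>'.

m = -45
d = (-17, 19);  v_rel = (1, -2),  |v_rel|² = 5
v_rel×d = (1)·(19) − (-2)·(-17) = -15
since m = R²·5 − (-15)²:  R² = (225 + -45) / 5 = 36
R = √36 = 6  ⇒  r_B = 6 − 5 = 1

rB=1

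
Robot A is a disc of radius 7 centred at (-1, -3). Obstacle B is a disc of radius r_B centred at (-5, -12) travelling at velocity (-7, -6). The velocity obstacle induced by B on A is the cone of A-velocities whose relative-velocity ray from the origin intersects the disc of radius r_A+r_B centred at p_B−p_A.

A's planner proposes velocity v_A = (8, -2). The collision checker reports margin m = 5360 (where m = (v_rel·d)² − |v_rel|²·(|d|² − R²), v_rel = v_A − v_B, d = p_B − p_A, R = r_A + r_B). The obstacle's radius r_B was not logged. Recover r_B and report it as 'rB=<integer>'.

m = 5360
d = (-4, -9);  v_rel = (15, 4),  |v_rel|² = 241
v_rel×d = (15)·(-9) − (4)·(-4) = -119
since m = R²·241 − (-119)²:  R² = (14161 + 5360) / 241 = 81
R = √81 = 9  ⇒  r_B = 9 − 7 = 2

rB=2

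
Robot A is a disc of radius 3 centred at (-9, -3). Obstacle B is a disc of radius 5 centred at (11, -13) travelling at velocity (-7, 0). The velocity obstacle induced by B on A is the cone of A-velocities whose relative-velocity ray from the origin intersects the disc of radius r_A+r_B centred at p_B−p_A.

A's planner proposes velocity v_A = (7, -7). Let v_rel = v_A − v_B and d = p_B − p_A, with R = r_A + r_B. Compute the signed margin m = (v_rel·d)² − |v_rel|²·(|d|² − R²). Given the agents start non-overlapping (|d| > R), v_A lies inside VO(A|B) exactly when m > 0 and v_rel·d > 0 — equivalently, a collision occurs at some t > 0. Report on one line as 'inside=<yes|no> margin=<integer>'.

d = (20, -10),  |d|² = 500;  R = 3+5 = 8,  c = 500−8² = 436
v_rel = (14, -7),  |v_rel|² = 245;  v_rel·d = (14)·(20) + (-7)·(-10) = 350
245·t² − 700·t + 436 = 0  ⇒  m = 350² − 245·436 = 15680
m = 15680 > 0,  v_rel·d = 350 > 0  ⇒  inside

inside=yes margin=15680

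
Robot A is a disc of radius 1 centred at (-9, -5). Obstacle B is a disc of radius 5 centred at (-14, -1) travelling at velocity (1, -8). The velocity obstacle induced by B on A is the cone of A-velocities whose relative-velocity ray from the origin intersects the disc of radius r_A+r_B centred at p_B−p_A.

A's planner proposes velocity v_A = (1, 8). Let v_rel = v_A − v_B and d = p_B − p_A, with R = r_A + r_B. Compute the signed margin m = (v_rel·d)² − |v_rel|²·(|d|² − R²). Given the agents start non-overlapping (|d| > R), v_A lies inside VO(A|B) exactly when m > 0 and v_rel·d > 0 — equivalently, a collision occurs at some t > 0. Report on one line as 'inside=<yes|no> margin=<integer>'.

d = (-5, 4),  |d|² = 41;  R = 1+5 = 6,  c = 41−6² = 5
v_rel = (0, 16),  |v_rel|² = 256;  v_rel·d = (0)·(-5) + (16)·(4) = 64
256·t² − 128·t + 5 = 0  ⇒  m = 64² − 256·5 = 2816
m = 2816 > 0,  v_rel·d = 64 > 0  ⇒  inside

inside=yes margin=2816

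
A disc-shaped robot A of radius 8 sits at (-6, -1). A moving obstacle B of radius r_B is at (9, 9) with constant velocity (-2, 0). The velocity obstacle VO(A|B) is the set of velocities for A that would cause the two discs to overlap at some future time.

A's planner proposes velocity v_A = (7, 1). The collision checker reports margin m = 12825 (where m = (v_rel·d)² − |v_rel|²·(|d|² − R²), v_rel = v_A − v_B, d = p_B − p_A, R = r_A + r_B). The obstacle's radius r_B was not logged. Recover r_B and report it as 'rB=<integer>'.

m = 12825
d = (15, 10);  v_rel = (9, 1),  |v_rel|² = 82
v_rel×d = (9)·(10) − (1)·(15) = 75
since m = R²·82 − 75²:  R² = (5625 + 12825) / 82 = 225
R = √225 = 15  ⇒  r_B = 15 − 8 = 7

rB=7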